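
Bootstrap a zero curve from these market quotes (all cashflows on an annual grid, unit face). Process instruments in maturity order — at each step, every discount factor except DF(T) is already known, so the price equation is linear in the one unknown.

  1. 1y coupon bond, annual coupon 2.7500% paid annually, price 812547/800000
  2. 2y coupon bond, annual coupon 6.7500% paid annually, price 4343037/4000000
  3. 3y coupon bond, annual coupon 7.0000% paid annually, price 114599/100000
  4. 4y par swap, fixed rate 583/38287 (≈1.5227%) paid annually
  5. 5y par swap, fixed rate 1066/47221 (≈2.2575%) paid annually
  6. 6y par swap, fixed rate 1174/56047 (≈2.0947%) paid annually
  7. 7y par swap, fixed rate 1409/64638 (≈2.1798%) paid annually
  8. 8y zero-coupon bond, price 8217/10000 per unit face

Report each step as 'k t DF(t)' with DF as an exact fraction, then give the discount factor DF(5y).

1 1 1977/2000
2 2 4773/5000
3 3 9439/10000
4 4 9417/10000
5 5 4467/5000
6 6 4413/5000
7 7 8591/10000
8 8 8217/10000
DF(5y) = 4467/5000 ≈ 0.893400

step 1 [1y] bond c/1=11/400: DF=(812547/800000 − 11/400·(0))/(1+11/400) = 1977/2000 ≈ 0.988500
step 2 [2y] bond c/1=27/400: DF=(4343037/4000000 − 27/400·(0.988500))/(1+27/400) = 4773/5000 ≈ 0.954600
step 3 [3y] bond c/1=7/100: DF=(114599/100000 − 7/100·(0.988500+0.954600))/(1+7/100) = 9439/10000 ≈ 0.943900
step 4 [4y] swap r/1=583/38287: DF=(1 − 583/38287·(0.988500+0.954600+0.943900))/(1+583/38287) = 9417/10000 ≈ 0.941700
step 5 [5y] swap r/1=1066/47221: DF=(1 − 1066/47221·(0.988500+0.954600+0.943900+0.941700))/(1+1066/47221) = 4467/5000 ≈ 0.893400
step 6 [6y] swap r/1=1174/56047: DF=(1 − 1174/56047·(0.988500+0.954600+0.943900+0.941700+0.893400))/(1+1174/56047) = 4413/5000 ≈ 0.882600
step 7 [7y] swap r/1=1409/64638: DF=(1 − 1409/64638·(0.988500+0.954600+0.943900+0.941700+0.893400+0.882600))/(1+1409/64638) = 8591/10000 ≈ 0.859100
step 8 [8y] zero: DF = P = 8217/10000 ≈ 0.821700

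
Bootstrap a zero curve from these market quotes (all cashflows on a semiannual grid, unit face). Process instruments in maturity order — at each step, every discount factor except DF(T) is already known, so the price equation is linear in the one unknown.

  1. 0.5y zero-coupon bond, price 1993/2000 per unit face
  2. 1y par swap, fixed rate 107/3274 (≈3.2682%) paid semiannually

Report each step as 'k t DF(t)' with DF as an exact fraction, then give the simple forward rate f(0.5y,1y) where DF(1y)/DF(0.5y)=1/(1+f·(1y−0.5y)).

1 1/2 1993/2000
2 1 9679/10000
f(0.5y,1y) = ((1993/2000)/(9679/10000) − 1)/(1/2) = 572/9679 ≈ 5.9097%

step 1 [0.5y] zero: DF = P = 1993/2000 ≈ 0.996500
step 2 [1y] swap r/2=107/6548: DF=(1 − 107/6548·(0.996500))/(1+107/6548) = 9679/10000 ≈ 0.967900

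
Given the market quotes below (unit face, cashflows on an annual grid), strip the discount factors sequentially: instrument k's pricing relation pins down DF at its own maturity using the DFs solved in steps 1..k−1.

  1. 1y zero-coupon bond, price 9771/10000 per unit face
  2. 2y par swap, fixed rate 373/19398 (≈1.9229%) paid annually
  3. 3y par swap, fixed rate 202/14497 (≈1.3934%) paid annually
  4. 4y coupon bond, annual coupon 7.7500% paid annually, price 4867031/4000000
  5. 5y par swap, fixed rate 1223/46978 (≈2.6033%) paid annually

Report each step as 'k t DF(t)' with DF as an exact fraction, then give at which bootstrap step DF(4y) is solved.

1 1 9771/10000
2 2 9627/10000
3 3 2399/2500
4 4 9207/10000
5 5 8777/10000
DF(4y) is solved at step 4

step 1 [1y] zero: DF = P = 9771/10000 ≈ 0.977100
step 2 [2y] swap r/1=373/19398: DF=(1 − 373/19398·(0.977100))/(1+373/19398) = 9627/10000 ≈ 0.962700
step 3 [3y] swap r/1=202/14497: DF=(1 − 202/14497·(0.977100+0.962700))/(1+202/14497) = 2399/2500 ≈ 0.959600
step 4 [4y] bond c/1=31/400: DF=(4867031/4000000 − 31/400·(0.977100+0.962700+0.959600))/(1+31/400) = 9207/10000 ≈ 0.920700
step 5 [5y] swap r/1=1223/46978: DF=(1 − 1223/46978·(0.977100+0.962700+0.959600+0.920700))/(1+1223/46978) = 8777/10000 ≈ 0.877700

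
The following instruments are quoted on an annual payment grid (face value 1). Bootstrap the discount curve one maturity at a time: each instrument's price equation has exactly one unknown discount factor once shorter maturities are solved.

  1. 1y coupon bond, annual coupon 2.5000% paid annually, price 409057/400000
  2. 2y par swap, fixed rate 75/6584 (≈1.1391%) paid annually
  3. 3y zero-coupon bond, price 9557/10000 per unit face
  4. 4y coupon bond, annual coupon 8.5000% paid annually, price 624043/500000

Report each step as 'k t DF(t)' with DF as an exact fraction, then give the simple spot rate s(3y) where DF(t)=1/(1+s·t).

1 1 9977/10000
2 2 391/400
3 3 9557/10000
4 4 9207/10000
s(3y) = (1/(9557/10000) − 1)/(3) = 443/28671 ≈ 1.5451%

step 1 [1y] bond c/1=1/40: DF=(409057/400000 − 1/40·(0))/(1+1/40) = 9977/10000 ≈ 0.997700
step 2 [2y] swap r/1=75/6584: DF=(1 − 75/6584·(0.997700))/(1+75/6584) = 391/400 ≈ 0.977500
step 3 [3y] zero: DF = P = 9557/10000 ≈ 0.955700
step 4 [4y] bond c/1=17/200: DF=(624043/500000 − 17/200·(0.997700+0.977500+0.955700))/(1+17/200) = 9207/10000 ≈ 0.920700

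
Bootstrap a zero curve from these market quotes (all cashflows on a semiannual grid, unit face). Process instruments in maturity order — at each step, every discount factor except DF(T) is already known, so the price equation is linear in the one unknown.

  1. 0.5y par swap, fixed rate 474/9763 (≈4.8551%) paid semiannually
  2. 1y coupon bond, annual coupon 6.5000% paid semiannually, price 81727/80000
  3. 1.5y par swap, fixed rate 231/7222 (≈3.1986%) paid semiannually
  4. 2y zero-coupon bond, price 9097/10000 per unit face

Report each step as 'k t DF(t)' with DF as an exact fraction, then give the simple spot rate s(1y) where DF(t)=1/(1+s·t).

1 1/2 9763/10000
2 1 9587/10000
3 3/2 4769/5000
4 2 9097/10000
s(1y) = (1/(9587/10000) − 1)/(1) = 413/9587 ≈ 4.3079%

step 1 [0.5y] swap r/2=237/9763: DF=(1 − 237/9763·(0))/(1+237/9763) = 9763/10000 ≈ 0.976300
step 2 [1y] bond c/2=13/400: DF=(81727/80000 − 13/400·(0.976300))/(1+13/400) = 9587/10000 ≈ 0.958700
step 3 [1.5y] swap r/2=231/14444: DF=(1 − 231/14444·(0.976300+0.958700))/(1+231/14444) = 4769/5000 ≈ 0.953800
step 4 [2y] zero: DF = P = 9097/10000 ≈ 0.909700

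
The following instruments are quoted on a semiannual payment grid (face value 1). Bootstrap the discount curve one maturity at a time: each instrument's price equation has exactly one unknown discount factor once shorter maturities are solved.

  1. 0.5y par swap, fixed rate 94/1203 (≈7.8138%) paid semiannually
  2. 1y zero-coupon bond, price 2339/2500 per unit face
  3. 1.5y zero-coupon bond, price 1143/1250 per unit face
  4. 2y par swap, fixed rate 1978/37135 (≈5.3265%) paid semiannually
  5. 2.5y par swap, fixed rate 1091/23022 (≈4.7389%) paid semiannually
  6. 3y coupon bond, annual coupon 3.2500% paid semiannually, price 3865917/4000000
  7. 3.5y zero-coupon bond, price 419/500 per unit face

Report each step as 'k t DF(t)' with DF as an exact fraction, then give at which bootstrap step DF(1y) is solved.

step 1 [0.5y] swap r/2=47/1203: DF=(1 − 47/1203·(0))/(1+47/1203) = 1203/1250 ≈ 0.962400
step 2 [1y] zero: DF = P = 2339/2500 ≈ 0.935600
step 3 [1.5y] zero: DF = P = 1143/1250 ≈ 0.914400
step 4 [2y] swap r/2=989/37135: DF=(1 − 989/37135·(0.962400+0.935600+0.914400))/(1+989/37135) = 9011/10000 ≈ 0.901100
step 5 [2.5y] swap r/2=1091/46044: DF=(1 − 1091/46044·(0.962400+0.935600+0.914400+0.901100))/(1+1091/46044) = 8909/10000 ≈ 0.890900
step 6 [3y] bond c/2=13/800: DF=(3865917/4000000 − 13/800·(0.962400+0.935600+0.914400+0.901100+0.890900))/(1+13/800) = 4387/5000 ≈ 0.877400
step 7 [3.5y] zero: DF = P = 419/500 ≈ 0.838000

1 1/2 1203/1250
2 1 2339/2500
3 3/2 1143/1250
4 2 9011/10000
5 5/2 8909/10000
6 3 4387/5000
7 7/2 419/500
DF(1y) is solved at step 2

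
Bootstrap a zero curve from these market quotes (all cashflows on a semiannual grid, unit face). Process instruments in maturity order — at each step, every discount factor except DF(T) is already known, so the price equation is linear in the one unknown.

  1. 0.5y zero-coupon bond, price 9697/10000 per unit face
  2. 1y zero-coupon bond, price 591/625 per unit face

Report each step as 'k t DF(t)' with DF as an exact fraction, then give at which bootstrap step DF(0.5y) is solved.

1 1/2 9697/10000
2 1 591/625
DF(0.5y) is solved at step 1

step 1 [0.5y] zero: DF = P = 9697/10000 ≈ 0.969700
step 2 [1y] zero: DF = P = 591/625 ≈ 0.945600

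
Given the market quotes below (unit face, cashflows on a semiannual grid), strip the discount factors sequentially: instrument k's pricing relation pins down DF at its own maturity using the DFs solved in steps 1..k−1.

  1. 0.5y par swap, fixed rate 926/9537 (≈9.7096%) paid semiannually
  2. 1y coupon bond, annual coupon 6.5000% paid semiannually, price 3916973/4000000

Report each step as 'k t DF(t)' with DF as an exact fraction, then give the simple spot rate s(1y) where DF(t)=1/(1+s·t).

step 1 [0.5y] swap r/2=463/9537: DF=(1 − 463/9537·(0))/(1+463/9537) = 9537/10000 ≈ 0.953700
step 2 [1y] bond c/2=13/400: DF=(3916973/4000000 − 13/400·(0.953700))/(1+13/400) = 574/625 ≈ 0.918400

1 1/2 9537/10000
2 1 574/625
s(1y) = (1/(574/625) − 1)/(1) = 51/574 ≈ 8.8850%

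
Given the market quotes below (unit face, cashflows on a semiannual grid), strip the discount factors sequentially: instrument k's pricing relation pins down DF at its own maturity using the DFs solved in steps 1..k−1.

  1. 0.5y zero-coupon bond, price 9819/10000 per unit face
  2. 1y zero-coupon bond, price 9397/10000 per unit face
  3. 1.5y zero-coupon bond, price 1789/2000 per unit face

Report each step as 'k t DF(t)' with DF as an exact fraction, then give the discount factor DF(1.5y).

1 1/2 9819/10000
2 1 9397/10000
3 3/2 1789/2000
DF(1.5y) = 1789/2000 ≈ 0.894500

step 1 [0.5y] zero: DF = P = 9819/10000 ≈ 0.981900
step 2 [1y] zero: DF = P = 9397/10000 ≈ 0.939700
step 3 [1.5y] zero: DF = P = 1789/2000 ≈ 0.894500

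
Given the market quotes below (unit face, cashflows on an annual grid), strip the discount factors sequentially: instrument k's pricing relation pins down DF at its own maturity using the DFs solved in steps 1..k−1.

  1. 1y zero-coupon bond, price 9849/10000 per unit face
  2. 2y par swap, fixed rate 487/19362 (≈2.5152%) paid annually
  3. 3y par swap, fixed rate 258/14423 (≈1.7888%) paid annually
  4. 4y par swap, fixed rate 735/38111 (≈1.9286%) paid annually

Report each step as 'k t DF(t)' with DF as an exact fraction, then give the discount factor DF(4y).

step 1 [1y] zero: DF = P = 9849/10000 ≈ 0.984900
step 2 [2y] swap r/1=487/19362: DF=(1 − 487/19362·(0.984900))/(1+487/19362) = 9513/10000 ≈ 0.951300
step 3 [3y] swap r/1=258/14423: DF=(1 − 258/14423·(0.984900+0.951300))/(1+258/14423) = 2371/2500 ≈ 0.948400
step 4 [4y] swap r/1=735/38111: DF=(1 − 735/38111·(0.984900+0.951300+0.948400))/(1+735/38111) = 1853/2000 ≈ 0.926500

1 1 9849/10000
2 2 9513/10000
3 3 2371/2500
4 4 1853/2000
DF(4y) = 1853/2000 ≈ 0.926500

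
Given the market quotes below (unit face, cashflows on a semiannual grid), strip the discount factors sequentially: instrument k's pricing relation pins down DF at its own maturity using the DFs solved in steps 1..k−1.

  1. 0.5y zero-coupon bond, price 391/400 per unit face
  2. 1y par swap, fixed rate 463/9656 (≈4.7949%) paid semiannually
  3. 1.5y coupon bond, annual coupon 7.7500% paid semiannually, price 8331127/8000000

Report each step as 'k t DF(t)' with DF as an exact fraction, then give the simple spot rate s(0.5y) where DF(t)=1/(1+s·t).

1 1/2 391/400
2 1 9537/10000
3 3/2 1861/2000
s(0.5y) = (1/(391/400) − 1)/(1/2) = 18/391 ≈ 4.6036%

step 1 [0.5y] zero: DF = P = 391/400 ≈ 0.977500
step 2 [1y] swap r/2=463/19312: DF=(1 − 463/19312·(0.977500))/(1+463/19312) = 9537/10000 ≈ 0.953700
step 3 [1.5y] bond c/2=31/800: DF=(8331127/8000000 − 31/800·(0.977500+0.953700))/(1+31/800) = 1861/2000 ≈ 0.930500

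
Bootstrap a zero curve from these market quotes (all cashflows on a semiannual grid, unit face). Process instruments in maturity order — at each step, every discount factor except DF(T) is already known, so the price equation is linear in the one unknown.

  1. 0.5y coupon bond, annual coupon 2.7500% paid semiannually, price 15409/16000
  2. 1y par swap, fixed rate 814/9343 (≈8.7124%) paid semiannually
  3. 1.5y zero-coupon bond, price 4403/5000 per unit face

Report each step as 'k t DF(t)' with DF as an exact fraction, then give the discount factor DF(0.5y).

1 1/2 19/20
2 1 4593/5000
3 3/2 4403/5000
DF(0.5y) = 19/20 ≈ 0.950000

step 1 [0.5y] bond c/2=11/800: DF=(15409/16000 − 11/800·(0))/(1+11/800) = 19/20 ≈ 0.950000
step 2 [1y] swap r/2=407/9343: DF=(1 − 407/9343·(0.950000))/(1+407/9343) = 4593/5000 ≈ 0.918600
step 3 [1.5y] zero: DF = P = 4403/5000 ≈ 0.880600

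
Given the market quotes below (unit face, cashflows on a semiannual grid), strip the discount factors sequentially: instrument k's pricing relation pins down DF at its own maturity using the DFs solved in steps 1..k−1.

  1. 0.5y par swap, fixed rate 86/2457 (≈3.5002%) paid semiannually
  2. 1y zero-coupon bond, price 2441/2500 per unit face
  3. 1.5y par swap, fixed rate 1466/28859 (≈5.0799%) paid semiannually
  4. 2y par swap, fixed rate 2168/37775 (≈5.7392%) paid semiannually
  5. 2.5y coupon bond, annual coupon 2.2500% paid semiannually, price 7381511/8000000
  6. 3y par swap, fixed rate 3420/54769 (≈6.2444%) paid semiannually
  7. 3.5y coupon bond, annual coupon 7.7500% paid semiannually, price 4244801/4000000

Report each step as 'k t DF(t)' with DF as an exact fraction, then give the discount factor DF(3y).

step 1 [0.5y] swap r/2=43/2457: DF=(1 − 43/2457·(0))/(1+43/2457) = 2457/2500 ≈ 0.982800
step 2 [1y] zero: DF = P = 2441/2500 ≈ 0.976400
step 3 [1.5y] swap r/2=733/28859: DF=(1 − 733/28859·(0.982800+0.976400))/(1+733/28859) = 9267/10000 ≈ 0.926700
step 4 [2y] swap r/2=1084/37775: DF=(1 − 1084/37775·(0.982800+0.976400+0.926700))/(1+1084/37775) = 2229/2500 ≈ 0.891600
step 5 [2.5y] bond c/2=9/800: DF=(7381511/8000000 − 9/800·(0.982800+0.976400+0.926700+0.891600))/(1+9/800) = 544/625 ≈ 0.870400
step 6 [3y] swap r/2=1710/54769: DF=(1 − 1710/54769·(0.982800+0.976400+0.926700+0.891600+0.870400))/(1+1710/54769) = 829/1000 ≈ 0.829000
step 7 [3.5y] bond c/2=31/800: DF=(4244801/4000000 − 31/800·(0.982800+0.976400+0.926700+0.891600+0.870400+0.829000))/(1+31/800) = 8173/10000 ≈ 0.817300

1 1/2 2457/2500
2 1 2441/2500
3 3/2 9267/10000
4 2 2229/2500
5 5/2 544/625
6 3 829/1000
7 7/2 8173/10000
DF(3y) = 829/1000 ≈ 0.829000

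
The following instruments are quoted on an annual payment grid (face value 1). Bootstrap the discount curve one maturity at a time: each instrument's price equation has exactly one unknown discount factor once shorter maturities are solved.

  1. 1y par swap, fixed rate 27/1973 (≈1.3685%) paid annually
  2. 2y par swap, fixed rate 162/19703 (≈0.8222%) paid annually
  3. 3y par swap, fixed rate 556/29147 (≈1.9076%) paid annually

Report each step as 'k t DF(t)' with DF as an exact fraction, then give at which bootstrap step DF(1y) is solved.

step 1 [1y] swap r/1=27/1973: DF=(1 − 27/1973·(0))/(1+27/1973) = 1973/2000 ≈ 0.986500
step 2 [2y] swap r/1=162/19703: DF=(1 − 162/19703·(0.986500))/(1+162/19703) = 4919/5000 ≈ 0.983800
step 3 [3y] swap r/1=556/29147: DF=(1 − 556/29147·(0.986500+0.983800))/(1+556/29147) = 2361/2500 ≈ 0.944400

1 1 1973/2000
2 2 4919/5000
3 3 2361/2500
DF(1y) is solved at step 1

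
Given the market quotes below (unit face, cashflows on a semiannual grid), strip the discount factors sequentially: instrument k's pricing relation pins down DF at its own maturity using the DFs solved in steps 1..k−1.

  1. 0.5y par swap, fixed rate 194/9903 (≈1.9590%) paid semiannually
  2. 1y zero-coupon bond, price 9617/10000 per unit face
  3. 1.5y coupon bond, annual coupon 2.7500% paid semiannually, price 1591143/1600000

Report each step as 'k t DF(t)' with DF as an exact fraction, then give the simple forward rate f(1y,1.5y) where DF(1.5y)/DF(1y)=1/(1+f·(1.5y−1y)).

step 1 [0.5y] swap r/2=97/9903: DF=(1 − 97/9903·(0))/(1+97/9903) = 9903/10000 ≈ 0.990300
step 2 [1y] zero: DF = P = 9617/10000 ≈ 0.961700
step 3 [1.5y] bond c/2=11/800: DF=(1591143/1600000 − 11/800·(0.990300+0.961700))/(1+11/800) = 1909/2000 ≈ 0.954500

1 1/2 9903/10000
2 1 9617/10000
3 3/2 1909/2000
f(1y,1.5y) = ((9617/10000)/(1909/2000) − 1)/(1/2) = 144/9545 ≈ 1.5086%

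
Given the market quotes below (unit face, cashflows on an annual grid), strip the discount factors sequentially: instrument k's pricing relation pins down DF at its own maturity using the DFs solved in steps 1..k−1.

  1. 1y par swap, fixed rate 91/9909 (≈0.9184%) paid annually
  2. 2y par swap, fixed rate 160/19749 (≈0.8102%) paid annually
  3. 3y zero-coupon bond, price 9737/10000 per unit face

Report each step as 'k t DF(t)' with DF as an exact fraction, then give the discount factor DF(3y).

step 1 [1y] swap r/1=91/9909: DF=(1 − 91/9909·(0))/(1+91/9909) = 9909/10000 ≈ 0.990900
step 2 [2y] swap r/1=160/19749: DF=(1 − 160/19749·(0.990900))/(1+160/19749) = 123/125 ≈ 0.984000
step 3 [3y] zero: DF = P = 9737/10000 ≈ 0.973700

1 1 9909/10000
2 2 123/125
3 3 9737/10000
DF(3y) = 9737/10000 ≈ 0.973700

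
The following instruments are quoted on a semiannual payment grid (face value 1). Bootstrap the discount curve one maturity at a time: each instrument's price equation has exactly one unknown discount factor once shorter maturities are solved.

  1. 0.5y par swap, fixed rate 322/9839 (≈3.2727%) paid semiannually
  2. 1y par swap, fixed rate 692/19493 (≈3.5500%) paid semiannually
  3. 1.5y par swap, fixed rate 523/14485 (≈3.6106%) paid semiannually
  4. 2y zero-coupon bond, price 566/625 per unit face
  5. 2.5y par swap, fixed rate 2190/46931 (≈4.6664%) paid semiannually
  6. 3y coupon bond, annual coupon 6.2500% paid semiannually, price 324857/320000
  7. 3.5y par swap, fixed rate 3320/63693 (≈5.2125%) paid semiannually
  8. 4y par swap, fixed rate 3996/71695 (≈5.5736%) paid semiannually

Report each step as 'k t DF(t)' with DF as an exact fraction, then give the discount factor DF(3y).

1 1/2 9839/10000
2 1 4827/5000
3 3/2 9477/10000
4 2 566/625
5 5/2 1781/2000
6 3 4211/5000
7 7/2 417/500
8 4 4001/5000
DF(3y) = 4211/5000 ≈ 0.842200

step 1 [0.5y] swap r/2=161/9839: DF=(1 − 161/9839·(0))/(1+161/9839) = 9839/10000 ≈ 0.983900
step 2 [1y] swap r/2=346/19493: DF=(1 − 346/19493·(0.983900))/(1+346/19493) = 4827/5000 ≈ 0.965400
step 3 [1.5y] swap r/2=523/28970: DF=(1 − 523/28970·(0.983900+0.965400))/(1+523/28970) = 9477/10000 ≈ 0.947700
step 4 [2y] zero: DF = P = 566/625 ≈ 0.905600
step 5 [2.5y] swap r/2=1095/46931: DF=(1 − 1095/46931·(0.983900+0.965400+0.947700+0.905600))/(1+1095/46931) = 1781/2000 ≈ 0.890500
step 6 [3y] bond c/2=1/32: DF=(324857/320000 − 1/32·(0.983900+0.965400+0.947700+0.905600+0.890500))/(1+1/32) = 4211/5000 ≈ 0.842200
step 7 [3.5y] swap r/2=1660/63693: DF=(1 − 1660/63693·(0.983900+0.965400+0.947700+0.905600+0.890500+0.842200))/(1+1660/63693) = 417/500 ≈ 0.834000
step 8 [4y] swap r/2=1998/71695: DF=(1 − 1998/71695·(0.983900+0.965400+0.947700+0.905600+0.890500+0.842200+0.834000))/(1+1998/71695) = 4001/5000 ≈ 0.800200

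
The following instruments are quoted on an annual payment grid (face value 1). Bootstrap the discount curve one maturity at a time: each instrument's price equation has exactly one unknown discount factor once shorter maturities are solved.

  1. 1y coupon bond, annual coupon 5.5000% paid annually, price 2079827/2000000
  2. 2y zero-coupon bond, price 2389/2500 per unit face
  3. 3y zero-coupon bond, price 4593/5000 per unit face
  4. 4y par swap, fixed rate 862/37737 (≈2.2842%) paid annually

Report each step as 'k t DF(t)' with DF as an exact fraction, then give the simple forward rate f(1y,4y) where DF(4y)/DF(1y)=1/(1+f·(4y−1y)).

step 1 [1y] bond c/1=11/200: DF=(2079827/2000000 − 11/200·(0))/(1+11/200) = 9857/10000 ≈ 0.985700
step 2 [2y] zero: DF = P = 2389/2500 ≈ 0.955600
step 3 [3y] zero: DF = P = 4593/5000 ≈ 0.918600
step 4 [4y] swap r/1=862/37737: DF=(1 − 862/37737·(0.985700+0.955600+0.918600))/(1+862/37737) = 4569/5000 ≈ 0.913800

1 1 9857/10000
2 2 2389/2500
3 3 4593/5000
4 4 4569/5000
f(1y,4y) = ((9857/10000)/(4569/5000) − 1)/(3) = 719/27414 ≈ 2.6227%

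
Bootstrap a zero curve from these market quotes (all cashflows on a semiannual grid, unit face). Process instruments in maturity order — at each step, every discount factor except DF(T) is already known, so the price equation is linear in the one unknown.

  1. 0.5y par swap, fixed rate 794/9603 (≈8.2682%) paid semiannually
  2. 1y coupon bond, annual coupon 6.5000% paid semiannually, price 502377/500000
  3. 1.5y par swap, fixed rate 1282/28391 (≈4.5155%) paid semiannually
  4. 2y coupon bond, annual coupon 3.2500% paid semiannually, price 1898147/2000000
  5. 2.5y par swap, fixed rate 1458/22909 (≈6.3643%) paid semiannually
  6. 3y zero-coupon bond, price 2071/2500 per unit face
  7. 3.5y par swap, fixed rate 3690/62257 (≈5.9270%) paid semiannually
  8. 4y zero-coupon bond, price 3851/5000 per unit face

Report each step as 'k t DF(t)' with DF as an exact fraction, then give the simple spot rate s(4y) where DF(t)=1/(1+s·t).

1 1/2 9603/10000
2 1 9429/10000
3 3/2 9359/10000
4 2 1777/2000
5 5/2 4271/5000
6 3 2071/2500
7 7/2 1631/2000
8 4 3851/5000
s(4y) = (1/(3851/5000) − 1)/(4) = 1149/15404 ≈ 7.4591%

step 1 [0.5y] swap r/2=397/9603: DF=(1 − 397/9603·(0))/(1+397/9603) = 9603/10000 ≈ 0.960300
step 2 [1y] bond c/2=13/400: DF=(502377/500000 − 13/400·(0.960300))/(1+13/400) = 9429/10000 ≈ 0.942900
step 3 [1.5y] swap r/2=641/28391: DF=(1 − 641/28391·(0.960300+0.942900))/(1+641/28391) = 9359/10000 ≈ 0.935900
step 4 [2y] bond c/2=13/800: DF=(1898147/2000000 − 13/800·(0.960300+0.942900+0.935900))/(1+13/800) = 1777/2000 ≈ 0.888500
step 5 [2.5y] swap r/2=729/22909: DF=(1 − 729/22909·(0.960300+0.942900+0.935900+0.888500))/(1+729/22909) = 4271/5000 ≈ 0.854200
step 6 [3y] zero: DF = P = 2071/2500 ≈ 0.828400
step 7 [3.5y] swap r/2=1845/62257: DF=(1 − 1845/62257·(0.960300+0.942900+0.935900+0.888500+0.854200+0.828400))/(1+1845/62257) = 1631/2000 ≈ 0.815500
step 8 [4y] zero: DF = P = 3851/5000 ≈ 0.770200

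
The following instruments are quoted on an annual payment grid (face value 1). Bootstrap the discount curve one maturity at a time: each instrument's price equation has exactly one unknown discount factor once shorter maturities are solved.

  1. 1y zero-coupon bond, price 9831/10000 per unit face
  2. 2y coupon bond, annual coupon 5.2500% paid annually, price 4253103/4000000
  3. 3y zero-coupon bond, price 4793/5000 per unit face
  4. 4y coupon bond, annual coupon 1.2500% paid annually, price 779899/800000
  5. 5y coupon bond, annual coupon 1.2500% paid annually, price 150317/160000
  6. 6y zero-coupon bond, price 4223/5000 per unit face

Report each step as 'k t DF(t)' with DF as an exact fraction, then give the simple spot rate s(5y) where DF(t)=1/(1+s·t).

1 1 9831/10000
2 2 2403/2500
3 3 4793/5000
4 4 927/1000
5 5 4403/5000
6 6 4223/5000
s(5y) = (1/(4403/5000) − 1)/(5) = 597/22015 ≈ 2.7118%

step 1 [1y] zero: DF = P = 9831/10000 ≈ 0.983100
step 2 [2y] bond c/1=21/400: DF=(4253103/4000000 − 21/400·(0.983100))/(1+21/400) = 2403/2500 ≈ 0.961200
step 3 [3y] zero: DF = P = 4793/5000 ≈ 0.958600
step 4 [4y] bond c/1=1/80: DF=(779899/800000 − 1/80·(0.983100+0.961200+0.958600))/(1+1/80) = 927/1000 ≈ 0.927000
step 5 [5y] bond c/1=1/80: DF=(150317/160000 − 1/80·(0.983100+0.961200+0.958600+0.927000))/(1+1/80) = 4403/5000 ≈ 0.880600
step 6 [6y] zero: DF = P = 4223/5000 ≈ 0.844600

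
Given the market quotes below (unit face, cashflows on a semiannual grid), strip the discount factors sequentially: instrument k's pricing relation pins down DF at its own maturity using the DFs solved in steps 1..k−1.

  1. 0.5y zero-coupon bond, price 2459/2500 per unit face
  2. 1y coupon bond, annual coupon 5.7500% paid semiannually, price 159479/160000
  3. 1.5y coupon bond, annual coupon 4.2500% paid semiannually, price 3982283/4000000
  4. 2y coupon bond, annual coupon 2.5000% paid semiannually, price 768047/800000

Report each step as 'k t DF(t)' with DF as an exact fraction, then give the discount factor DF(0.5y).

step 1 [0.5y] zero: DF = P = 2459/2500 ≈ 0.983600
step 2 [1y] bond c/2=23/800: DF=(159479/160000 − 23/800·(0.983600))/(1+23/800) = 4707/5000 ≈ 0.941400
step 3 [1.5y] bond c/2=17/800: DF=(3982283/4000000 − 17/800·(0.983600+0.941400))/(1+17/800) = 2337/2500 ≈ 0.934800
step 4 [2y] bond c/2=1/80: DF=(768047/800000 − 1/80·(0.983600+0.941400+0.934800))/(1+1/80) = 9129/10000 ≈ 0.912900

1 1/2 2459/2500
2 1 4707/5000
3 3/2 2337/2500
4 2 9129/10000
DF(0.5y) = 2459/2500 ≈ 0.983600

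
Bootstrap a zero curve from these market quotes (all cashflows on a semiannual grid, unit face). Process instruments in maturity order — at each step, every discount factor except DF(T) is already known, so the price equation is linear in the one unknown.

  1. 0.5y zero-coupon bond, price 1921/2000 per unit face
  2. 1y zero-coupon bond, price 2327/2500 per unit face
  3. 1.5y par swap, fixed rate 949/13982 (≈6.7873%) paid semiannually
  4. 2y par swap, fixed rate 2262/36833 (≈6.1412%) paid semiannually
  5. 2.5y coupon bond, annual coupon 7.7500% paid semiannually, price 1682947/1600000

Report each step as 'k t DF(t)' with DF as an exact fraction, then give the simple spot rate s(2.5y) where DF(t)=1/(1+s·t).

1 1/2 1921/2000
2 1 2327/2500
3 3/2 9051/10000
4 2 8869/10000
5 5/2 547/625
s(2.5y) = (1/(547/625) − 1)/(5/2) = 156/2735 ≈ 5.7038%

step 1 [0.5y] zero: DF = P = 1921/2000 ≈ 0.960500
step 2 [1y] zero: DF = P = 2327/2500 ≈ 0.930800
step 3 [1.5y] swap r/2=949/27964: DF=(1 − 949/27964·(0.960500+0.930800))/(1+949/27964) = 9051/10000 ≈ 0.905100
step 4 [2y] swap r/2=1131/36833: DF=(1 − 1131/36833·(0.960500+0.930800+0.905100))/(1+1131/36833) = 8869/10000 ≈ 0.886900
step 5 [2.5y] bond c/2=31/800: DF=(1682947/1600000 − 31/800·(0.960500+0.930800+0.905100+0.886900))/(1+31/800) = 547/625 ≈ 0.875200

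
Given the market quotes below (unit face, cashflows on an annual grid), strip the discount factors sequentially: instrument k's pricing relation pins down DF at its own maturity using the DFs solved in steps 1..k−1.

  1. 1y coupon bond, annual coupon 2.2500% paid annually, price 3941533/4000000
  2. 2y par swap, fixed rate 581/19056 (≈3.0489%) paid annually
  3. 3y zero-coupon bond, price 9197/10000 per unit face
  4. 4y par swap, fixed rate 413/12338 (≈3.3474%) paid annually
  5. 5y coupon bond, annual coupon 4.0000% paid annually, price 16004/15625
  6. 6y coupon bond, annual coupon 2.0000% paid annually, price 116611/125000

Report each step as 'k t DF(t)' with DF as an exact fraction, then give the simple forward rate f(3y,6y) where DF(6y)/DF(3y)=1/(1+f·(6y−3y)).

1 1 9637/10000
2 2 9419/10000
3 3 9197/10000
4 4 8761/10000
5 5 337/400
6 6 1651/2000
f(3y,6y) = ((9197/10000)/(1651/2000) − 1)/(3) = 314/8255 ≈ 3.8038%

step 1 [1y] bond c/1=9/400: DF=(3941533/4000000 − 9/400·(0))/(1+9/400) = 9637/10000 ≈ 0.963700
step 2 [2y] swap r/1=581/19056: DF=(1 − 581/19056·(0.963700))/(1+581/19056) = 9419/10000 ≈ 0.941900
step 3 [3y] zero: DF = P = 9197/10000 ≈ 0.919700
step 4 [4y] swap r/1=413/12338: DF=(1 − 413/12338·(0.963700+0.941900+0.919700))/(1+413/12338) = 8761/10000 ≈ 0.876100
step 5 [5y] bond c/1=1/25: DF=(16004/15625 − 1/25·(0.963700+0.941900+0.919700+0.876100))/(1+1/25) = 337/400 ≈ 0.842500
step 6 [6y] bond c/1=1/50: DF=(116611/125000 − 1/50·(0.963700+0.941900+0.919700+0.876100+0.842500))/(1+1/50) = 1651/2000 ≈ 0.825500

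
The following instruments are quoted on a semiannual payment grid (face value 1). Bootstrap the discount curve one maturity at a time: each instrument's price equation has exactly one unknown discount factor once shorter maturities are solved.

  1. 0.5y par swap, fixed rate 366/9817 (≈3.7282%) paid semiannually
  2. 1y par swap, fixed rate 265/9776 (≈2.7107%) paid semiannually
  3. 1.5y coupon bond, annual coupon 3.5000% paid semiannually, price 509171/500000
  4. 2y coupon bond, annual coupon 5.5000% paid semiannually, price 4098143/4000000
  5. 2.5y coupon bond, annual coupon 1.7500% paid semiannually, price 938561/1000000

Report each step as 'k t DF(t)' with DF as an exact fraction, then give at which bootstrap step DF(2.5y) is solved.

step 1 [0.5y] swap r/2=183/9817: DF=(1 − 183/9817·(0))/(1+183/9817) = 9817/10000 ≈ 0.981700
step 2 [1y] swap r/2=265/19552: DF=(1 − 265/19552·(0.981700))/(1+265/19552) = 1947/2000 ≈ 0.973500
step 3 [1.5y] bond c/2=7/400: DF=(509171/500000 − 7/400·(0.981700+0.973500))/(1+7/400) = 1209/1250 ≈ 0.967200
step 4 [2y] bond c/2=11/400: DF=(4098143/4000000 − 11/400·(0.981700+0.973500+0.967200))/(1+11/400) = 9189/10000 ≈ 0.918900
step 5 [2.5y] bond c/2=7/800: DF=(938561/1000000 − 7/800·(0.981700+0.973500+0.967200+0.918900))/(1+7/800) = 8971/10000 ≈ 0.897100

1 1/2 9817/10000
2 1 1947/2000
3 3/2 1209/1250
4 2 9189/10000
5 5/2 8971/10000
DF(2.5y) is solved at step 5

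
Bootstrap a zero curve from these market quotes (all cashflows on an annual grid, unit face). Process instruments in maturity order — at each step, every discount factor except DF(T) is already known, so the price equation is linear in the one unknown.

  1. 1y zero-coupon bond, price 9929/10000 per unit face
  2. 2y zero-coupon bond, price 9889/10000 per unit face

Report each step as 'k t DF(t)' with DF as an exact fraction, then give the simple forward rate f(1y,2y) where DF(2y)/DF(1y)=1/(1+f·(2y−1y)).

step 1 [1y] zero: DF = P = 9929/10000 ≈ 0.992900
step 2 [2y] zero: DF = P = 9889/10000 ≈ 0.988900

1 1 9929/10000
2 2 9889/10000
f(1y,2y) = ((9929/10000)/(9889/10000) − 1)/(1) = 40/9889 ≈ 0.4045%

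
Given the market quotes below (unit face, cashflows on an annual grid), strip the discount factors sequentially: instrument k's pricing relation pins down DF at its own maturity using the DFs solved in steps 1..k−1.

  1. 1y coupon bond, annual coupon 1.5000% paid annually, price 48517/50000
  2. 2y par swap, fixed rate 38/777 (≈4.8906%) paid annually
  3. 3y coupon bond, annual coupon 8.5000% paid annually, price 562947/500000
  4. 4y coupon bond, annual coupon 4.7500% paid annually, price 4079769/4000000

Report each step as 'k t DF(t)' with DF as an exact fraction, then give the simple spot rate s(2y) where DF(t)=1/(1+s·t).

1 1 239/250
2 2 568/625
3 3 2229/2500
4 4 8487/10000
s(2y) = (1/(568/625) − 1)/(2) = 57/1136 ≈ 5.0176%

step 1 [1y] bond c/1=3/200: DF=(48517/50000 − 3/200·(0))/(1+3/200) = 239/250 ≈ 0.956000
step 2 [2y] swap r/1=38/777: DF=(1 − 38/777·(0.956000))/(1+38/777) = 568/625 ≈ 0.908800
step 3 [3y] bond c/1=17/200: DF=(562947/500000 − 17/200·(0.956000+0.908800))/(1+17/200) = 2229/2500 ≈ 0.891600
step 4 [4y] bond c/1=19/400: DF=(4079769/4000000 − 19/400·(0.956000+0.908800+0.891600))/(1+19/400) = 8487/10000 ≈ 0.848700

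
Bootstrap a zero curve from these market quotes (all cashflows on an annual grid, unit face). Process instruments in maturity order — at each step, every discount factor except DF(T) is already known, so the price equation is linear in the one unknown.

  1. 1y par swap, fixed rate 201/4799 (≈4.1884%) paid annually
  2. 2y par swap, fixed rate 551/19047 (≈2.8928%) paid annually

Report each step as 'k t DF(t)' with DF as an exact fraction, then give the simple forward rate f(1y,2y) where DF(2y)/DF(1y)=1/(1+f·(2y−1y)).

1 1 4799/5000
2 2 9449/10000
f(1y,2y) = ((4799/5000)/(9449/10000) − 1)/(1) = 149/9449 ≈ 1.5769%

step 1 [1y] swap r/1=201/4799: DF=(1 − 201/4799·(0))/(1+201/4799) = 4799/5000 ≈ 0.959800
step 2 [2y] swap r/1=551/19047: DF=(1 − 551/19047·(0.959800))/(1+551/19047) = 9449/10000 ≈ 0.944900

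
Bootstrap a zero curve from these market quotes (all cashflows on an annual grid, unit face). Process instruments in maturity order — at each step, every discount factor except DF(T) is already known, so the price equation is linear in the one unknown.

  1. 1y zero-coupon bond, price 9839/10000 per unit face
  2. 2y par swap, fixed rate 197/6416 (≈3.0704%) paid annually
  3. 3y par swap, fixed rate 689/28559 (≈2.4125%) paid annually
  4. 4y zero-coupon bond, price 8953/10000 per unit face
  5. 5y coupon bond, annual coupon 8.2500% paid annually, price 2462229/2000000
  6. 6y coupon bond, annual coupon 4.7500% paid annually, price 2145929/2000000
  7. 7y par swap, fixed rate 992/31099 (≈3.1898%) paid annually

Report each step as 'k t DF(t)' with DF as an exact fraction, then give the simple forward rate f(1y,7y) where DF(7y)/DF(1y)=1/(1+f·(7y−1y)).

step 1 [1y] zero: DF = P = 9839/10000 ≈ 0.983900
step 2 [2y] swap r/1=197/6416: DF=(1 − 197/6416·(0.983900))/(1+197/6416) = 9409/10000 ≈ 0.940900
step 3 [3y] swap r/1=689/28559: DF=(1 − 689/28559·(0.983900+0.940900))/(1+689/28559) = 9311/10000 ≈ 0.931100
step 4 [4y] zero: DF = P = 8953/10000 ≈ 0.895300
step 5 [5y] bond c/1=33/400: DF=(2462229/2000000 − 33/400·(0.983900+0.940900+0.931100+0.895300))/(1+33/400) = 4257/5000 ≈ 0.851400
step 6 [6y] bond c/1=19/400: DF=(2145929/2000000 − 19/400·(0.983900+0.940900+0.931100+0.895300+0.851400))/(1+19/400) = 2039/2500 ≈ 0.815600
step 7 [7y] swap r/1=992/31099: DF=(1 − 992/31099·(0.983900+0.940900+0.931100+0.895300+0.851400+0.815600))/(1+992/31099) = 501/625 ≈ 0.801600

1 1 9839/10000
2 2 9409/10000
3 3 9311/10000
4 4 8953/10000
5 5 4257/5000
6 6 2039/2500
7 7 501/625
f(1y,7y) = ((9839/10000)/(501/625) − 1)/(6) = 1823/48096 ≈ 3.7903%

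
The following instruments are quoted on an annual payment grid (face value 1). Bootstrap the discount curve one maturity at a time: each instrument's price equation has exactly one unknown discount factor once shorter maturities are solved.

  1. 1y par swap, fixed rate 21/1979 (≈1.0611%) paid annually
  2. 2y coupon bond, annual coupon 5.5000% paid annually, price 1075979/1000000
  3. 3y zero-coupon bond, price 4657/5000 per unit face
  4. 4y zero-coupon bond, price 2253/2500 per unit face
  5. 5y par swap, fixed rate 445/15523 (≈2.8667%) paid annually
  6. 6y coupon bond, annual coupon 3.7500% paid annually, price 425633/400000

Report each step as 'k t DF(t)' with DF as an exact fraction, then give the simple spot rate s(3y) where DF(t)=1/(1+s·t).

1 1 1979/2000
2 2 9683/10000
3 3 4657/5000
4 4 2253/2500
5 5 1733/2000
6 6 8573/10000
s(3y) = (1/(4657/5000) − 1)/(3) = 343/13971 ≈ 2.4551%

step 1 [1y] swap r/1=21/1979: DF=(1 − 21/1979·(0))/(1+21/1979) = 1979/2000 ≈ 0.989500
step 2 [2y] bond c/1=11/200: DF=(1075979/1000000 − 11/200·(0.989500))/(1+11/200) = 9683/10000 ≈ 0.968300
step 3 [3y] zero: DF = P = 4657/5000 ≈ 0.931400
step 4 [4y] zero: DF = P = 2253/2500 ≈ 0.901200
step 5 [5y] swap r/1=445/15523: DF=(1 − 445/15523·(0.989500+0.968300+0.931400+0.901200))/(1+445/15523) = 1733/2000 ≈ 0.866500
step 6 [6y] bond c/1=3/80: DF=(425633/400000 − 3/80·(0.989500+0.968300+0.931400+0.901200+0.866500))/(1+3/80) = 8573/10000 ≈ 0.857300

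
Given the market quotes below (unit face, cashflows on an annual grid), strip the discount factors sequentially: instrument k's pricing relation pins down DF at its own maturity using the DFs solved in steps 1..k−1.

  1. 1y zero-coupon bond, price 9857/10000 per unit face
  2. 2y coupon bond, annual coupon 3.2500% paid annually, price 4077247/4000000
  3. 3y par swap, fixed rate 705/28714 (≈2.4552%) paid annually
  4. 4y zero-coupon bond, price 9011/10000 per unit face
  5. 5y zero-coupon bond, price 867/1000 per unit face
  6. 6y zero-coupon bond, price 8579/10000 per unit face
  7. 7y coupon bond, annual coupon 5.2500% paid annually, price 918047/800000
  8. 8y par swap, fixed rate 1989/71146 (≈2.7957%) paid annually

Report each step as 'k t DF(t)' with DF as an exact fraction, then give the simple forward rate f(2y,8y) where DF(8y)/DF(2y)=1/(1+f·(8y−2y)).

step 1 [1y] zero: DF = P = 9857/10000 ≈ 0.985700
step 2 [2y] bond c/1=13/400: DF=(4077247/4000000 − 13/400·(0.985700))/(1+13/400) = 4781/5000 ≈ 0.956200
step 3 [3y] swap r/1=705/28714: DF=(1 − 705/28714·(0.985700+0.956200))/(1+705/28714) = 1859/2000 ≈ 0.929500
step 4 [4y] zero: DF = P = 9011/10000 ≈ 0.901100
step 5 [5y] zero: DF = P = 867/1000 ≈ 0.867000
step 6 [6y] zero: DF = P = 8579/10000 ≈ 0.857900
step 7 [7y] bond c/1=21/400: DF=(918047/800000 − 21/400·(0.985700+0.956200+0.929500+0.901100+0.867000+0.857900))/(1+21/400) = 8161/10000 ≈ 0.816100
step 8 [8y] swap r/1=1989/71146: DF=(1 − 1989/71146·(0.985700+0.956200+0.929500+0.901100+0.867000+0.857900+0.816100))/(1+1989/71146) = 8011/10000 ≈ 0.801100

1 1 9857/10000
2 2 4781/5000
3 3 1859/2000
4 4 9011/10000
5 5 867/1000
6 6 8579/10000
7 7 8161/10000
8 8 8011/10000
f(2y,8y) = ((4781/5000)/(8011/10000) − 1)/(6) = 517/16022 ≈ 3.2268%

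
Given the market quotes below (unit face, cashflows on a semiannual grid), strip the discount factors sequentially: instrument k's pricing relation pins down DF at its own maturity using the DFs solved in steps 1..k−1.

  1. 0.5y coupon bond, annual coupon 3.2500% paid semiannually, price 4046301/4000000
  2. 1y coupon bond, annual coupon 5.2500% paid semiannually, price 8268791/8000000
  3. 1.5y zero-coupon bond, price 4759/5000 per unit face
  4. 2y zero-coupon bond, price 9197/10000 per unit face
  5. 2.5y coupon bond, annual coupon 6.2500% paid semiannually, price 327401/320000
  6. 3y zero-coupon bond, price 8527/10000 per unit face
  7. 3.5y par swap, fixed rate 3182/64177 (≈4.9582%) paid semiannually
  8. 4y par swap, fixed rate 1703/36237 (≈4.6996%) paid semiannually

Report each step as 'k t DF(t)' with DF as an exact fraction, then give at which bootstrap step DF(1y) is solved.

step 1 [0.5y] bond c/2=13/800: DF=(4046301/4000000 − 13/800·(0))/(1+13/800) = 4977/5000 ≈ 0.995400
step 2 [1y] bond c/2=21/800: DF=(8268791/8000000 − 21/800·(0.995400))/(1+21/800) = 9817/10000 ≈ 0.981700
step 3 [1.5y] zero: DF = P = 4759/5000 ≈ 0.951800
step 4 [2y] zero: DF = P = 9197/10000 ≈ 0.919700
step 5 [2.5y] bond c/2=1/32: DF=(327401/320000 − 1/32·(0.995400+0.981700+0.951800+0.919700))/(1+1/32) = 1751/2000 ≈ 0.875500
step 6 [3y] zero: DF = P = 8527/10000 ≈ 0.852700
step 7 [3.5y] swap r/2=1591/64177: DF=(1 − 1591/64177·(0.995400+0.981700+0.951800+0.919700+0.875500+0.852700))/(1+1591/64177) = 8409/10000 ≈ 0.840900
step 8 [4y] swap r/2=1703/72474: DF=(1 − 1703/72474·(0.995400+0.981700+0.951800+0.919700+0.875500+0.852700+0.840900))/(1+1703/72474) = 8297/10000 ≈ 0.829700

1 1/2 4977/5000
2 1 9817/10000
3 3/2 4759/5000
4 2 9197/10000
5 5/2 1751/2000
6 3 8527/10000
7 7/2 8409/10000
8 4 8297/10000
DF(1y) is solved at step 2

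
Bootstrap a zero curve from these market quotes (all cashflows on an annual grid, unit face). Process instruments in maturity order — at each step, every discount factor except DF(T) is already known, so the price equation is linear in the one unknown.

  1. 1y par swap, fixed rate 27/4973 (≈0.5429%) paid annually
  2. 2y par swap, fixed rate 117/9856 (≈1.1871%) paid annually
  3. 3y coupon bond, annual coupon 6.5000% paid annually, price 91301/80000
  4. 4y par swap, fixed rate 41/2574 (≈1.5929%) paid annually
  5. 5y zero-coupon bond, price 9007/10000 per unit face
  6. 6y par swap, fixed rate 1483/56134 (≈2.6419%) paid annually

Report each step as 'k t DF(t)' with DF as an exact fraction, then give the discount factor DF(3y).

1 1 4973/5000
2 2 4883/5000
3 3 9513/10000
4 4 1877/2000
5 5 9007/10000
6 6 8517/10000
DF(3y) = 9513/10000 ≈ 0.951300

step 1 [1y] swap r/1=27/4973: DF=(1 − 27/4973·(0))/(1+27/4973) = 4973/5000 ≈ 0.994600
step 2 [2y] swap r/1=117/9856: DF=(1 − 117/9856·(0.994600))/(1+117/9856) = 4883/5000 ≈ 0.976600
step 3 [3y] bond c/1=13/200: DF=(91301/80000 − 13/200·(0.994600+0.976600))/(1+13/200) = 9513/10000 ≈ 0.951300
step 4 [4y] swap r/1=41/2574: DF=(1 − 41/2574·(0.994600+0.976600+0.951300))/(1+41/2574) = 1877/2000 ≈ 0.938500
step 5 [5y] zero: DF = P = 9007/10000 ≈ 0.900700
step 6 [6y] swap r/1=1483/56134: DF=(1 − 1483/56134·(0.994600+0.976600+0.951300+0.938500+0.900700))/(1+1483/56134) = 8517/10000 ≈ 0.851700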